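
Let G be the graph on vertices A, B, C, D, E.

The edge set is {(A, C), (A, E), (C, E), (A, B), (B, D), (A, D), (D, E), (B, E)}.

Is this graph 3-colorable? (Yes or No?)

A, B, D, E form a clique, so at least 4 colors are needed.
So 3 colors are not enough.

No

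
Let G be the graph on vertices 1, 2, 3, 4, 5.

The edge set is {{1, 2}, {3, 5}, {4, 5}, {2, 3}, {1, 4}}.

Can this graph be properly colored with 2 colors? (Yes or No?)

No

The cycle 4-1-2-3-5-4 has odd length 5, so it cannot be 2-colored; at least 3 colors are needed.
So 2 colors are not enough.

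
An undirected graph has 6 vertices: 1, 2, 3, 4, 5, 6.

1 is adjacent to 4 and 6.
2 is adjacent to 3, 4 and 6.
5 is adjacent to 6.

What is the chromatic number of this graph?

2

2 and 3 are adjacent, so at least 2 colors are needed.
2 colors suffice: color a → {3, 4, 6}; color b → {1, 2, 5}. Every edge joins two different colors.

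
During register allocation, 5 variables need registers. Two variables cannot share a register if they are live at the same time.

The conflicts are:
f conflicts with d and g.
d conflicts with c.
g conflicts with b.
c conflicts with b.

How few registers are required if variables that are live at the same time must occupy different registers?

3

The cycle c-d-f-g-b-c has odd length 5, so it cannot be 2-colored; at least 3 registers are needed.
3 registers suffice: register 1 → {f, b}; register 2 → {d, g}; register 3 → {c}. Each listed conflict is separated.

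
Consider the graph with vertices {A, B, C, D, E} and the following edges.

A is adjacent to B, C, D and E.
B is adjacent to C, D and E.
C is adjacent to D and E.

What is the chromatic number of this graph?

A, B, C, E are mutually adjacent (a clique of size 4), so at least 4 colors are needed.
4 colors suffice: color red → {C}; color blue → {A}; color green → {B}; color yellow → {D, E}. Every edge joins two different colors.

4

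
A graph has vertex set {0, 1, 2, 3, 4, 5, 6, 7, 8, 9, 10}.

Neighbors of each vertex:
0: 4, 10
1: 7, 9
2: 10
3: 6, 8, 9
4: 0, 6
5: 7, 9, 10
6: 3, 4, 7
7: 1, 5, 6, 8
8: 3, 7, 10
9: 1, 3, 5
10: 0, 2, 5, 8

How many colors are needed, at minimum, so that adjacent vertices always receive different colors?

3

The cycle 7-8-3-9-1-7 has odd length 5, so it cannot be 2-colored; at least 3 colors are needed.
3 colors suffice: 0=blue, 1=blue, 2=blue, 3=red, 4=red, 5=blue, 6=blue, 7=red, 8=blue, 9=green, 10=red. Every edge joins two different colors.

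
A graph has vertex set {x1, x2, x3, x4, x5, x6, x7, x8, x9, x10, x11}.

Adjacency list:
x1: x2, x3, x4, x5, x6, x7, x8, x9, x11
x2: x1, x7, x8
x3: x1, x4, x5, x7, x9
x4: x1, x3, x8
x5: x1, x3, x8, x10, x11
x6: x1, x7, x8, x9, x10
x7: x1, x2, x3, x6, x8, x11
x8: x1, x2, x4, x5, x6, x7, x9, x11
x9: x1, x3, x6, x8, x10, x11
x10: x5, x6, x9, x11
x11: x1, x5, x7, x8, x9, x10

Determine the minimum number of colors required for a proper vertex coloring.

x1, x6, x7, x8 are mutually adjacent (a clique of size 4), so at least 4 colors are needed.
One proper 4-coloring: x1=1, x2=3, x3=2, x4=3, x5=4, x6=3, x7=4, x8=2, x9=4, x10=1, x11=3. Each edge has distinct colors on its endpoints.

4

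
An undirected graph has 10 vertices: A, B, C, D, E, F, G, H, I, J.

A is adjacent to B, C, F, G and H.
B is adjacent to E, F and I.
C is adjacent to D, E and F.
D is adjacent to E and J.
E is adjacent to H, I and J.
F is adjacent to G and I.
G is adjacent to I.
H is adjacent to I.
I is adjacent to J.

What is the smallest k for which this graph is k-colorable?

3

E, I, J form a triangle, so at least 3 colors are needed.
3 colors suffice: color 1 → {A, D, I}; color 2 → {E, F}; color 3 → {B, C, G, H, J}. No two adjacent vertices share a color.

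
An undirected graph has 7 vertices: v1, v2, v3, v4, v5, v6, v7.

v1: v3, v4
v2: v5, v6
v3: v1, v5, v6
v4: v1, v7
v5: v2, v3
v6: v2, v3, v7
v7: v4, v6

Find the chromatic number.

3

The cycle v7-v4-v1-v3-v6-v7 has odd length 5, so it cannot be 2-colored; at least 3 colors are needed.
3 colors suffice: v1=B, v2=R, v3=R, v4=R, v5=B, v6=B, v7=G. Each edge has distinct colors on its endpoints.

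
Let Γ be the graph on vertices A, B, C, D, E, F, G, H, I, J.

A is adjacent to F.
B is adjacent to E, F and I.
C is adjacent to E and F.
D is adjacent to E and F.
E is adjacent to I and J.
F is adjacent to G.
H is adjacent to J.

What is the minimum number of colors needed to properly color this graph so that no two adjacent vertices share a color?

B, E, I form a triangle, so at least 3 colors are needed.
A valid assignment using 3 colors: A=2, B=2, C=2, D=2, E=1, F=1, G=2, H=1, I=3, J=2. Every edge joins two different colors.

3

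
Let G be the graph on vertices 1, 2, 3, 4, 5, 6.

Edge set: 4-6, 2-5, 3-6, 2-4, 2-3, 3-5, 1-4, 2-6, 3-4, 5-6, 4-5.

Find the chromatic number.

5

2, 3, 4, 5, 6 are pairwise adjacent (a clique of size 5), so at least 5 colors are needed.
5 colors suffice: color a → {4}; color b → {1, 3}; color c → {6}; color d → {2}; color e → {5}. No two adjacent vertices share a color.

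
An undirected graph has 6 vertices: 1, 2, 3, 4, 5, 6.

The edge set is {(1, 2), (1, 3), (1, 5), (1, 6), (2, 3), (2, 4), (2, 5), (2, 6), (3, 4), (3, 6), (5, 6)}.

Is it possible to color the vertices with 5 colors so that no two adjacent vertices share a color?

Yes

The chromatic number is 4. 1, 2, 3, 6 are mutually adjacent (a clique of size 4), so at least 4 colors are needed.
4 colors suffice: 1=c, 2=a, 3=b, 4=c, 5=b, 6=d.
Since 5 ≥ 4, a proper 5-coloring certainly exists.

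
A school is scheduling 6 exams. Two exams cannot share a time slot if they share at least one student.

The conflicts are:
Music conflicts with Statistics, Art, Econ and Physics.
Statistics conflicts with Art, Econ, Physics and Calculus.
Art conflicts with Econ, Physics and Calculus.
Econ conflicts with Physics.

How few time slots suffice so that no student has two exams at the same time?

5

Music, Statistics, Art, Econ, Physics all conflict with each other, so at least 5 time slots are needed.
Using 5 time slots: Music=3, Statistics=2, Art=1, Econ=4, Physics=5, Calculus=3. Every pair that conflicts lands in different time slots.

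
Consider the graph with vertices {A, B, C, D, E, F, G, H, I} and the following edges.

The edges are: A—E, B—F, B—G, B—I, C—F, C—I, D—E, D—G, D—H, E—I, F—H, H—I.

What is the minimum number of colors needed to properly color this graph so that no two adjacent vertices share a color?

3

The cycle I-E-D-G-B-I has odd length 5, so it cannot be 2-colored; at least 3 colors are needed.
One proper 3-coloring: A=red, B=blue, C=blue, D=red, E=blue, F=red, G=green, H=blue, I=red. Each edge has distinct colors on its endpoints.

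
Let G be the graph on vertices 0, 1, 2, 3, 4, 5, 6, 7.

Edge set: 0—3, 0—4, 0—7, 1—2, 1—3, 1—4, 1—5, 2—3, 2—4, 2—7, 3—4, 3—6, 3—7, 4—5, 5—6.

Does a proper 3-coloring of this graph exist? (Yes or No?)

1, 2, 3, 4 are mutually adjacent (a clique of size 4), so at least 4 colors are needed.
So 3 colors are not enough.

No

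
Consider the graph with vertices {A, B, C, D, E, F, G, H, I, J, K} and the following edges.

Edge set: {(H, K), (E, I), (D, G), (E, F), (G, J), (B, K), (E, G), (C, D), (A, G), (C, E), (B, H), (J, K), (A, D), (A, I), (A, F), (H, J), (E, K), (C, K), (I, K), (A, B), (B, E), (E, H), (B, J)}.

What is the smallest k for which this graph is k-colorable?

B, E, H, K form a clique, so at least 4 colors are needed.
4 colors suffice: color red → {A, E, J}; color blue → {F, G, K}; color green → {B, C, I}; color yellow → {D, H}. Every edge joins two different colors.

4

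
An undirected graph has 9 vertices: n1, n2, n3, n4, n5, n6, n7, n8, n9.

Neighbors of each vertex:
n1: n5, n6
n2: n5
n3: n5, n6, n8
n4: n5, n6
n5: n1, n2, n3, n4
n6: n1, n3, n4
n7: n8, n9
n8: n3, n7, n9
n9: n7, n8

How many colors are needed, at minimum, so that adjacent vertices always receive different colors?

3

n7, n8, n9 form a triangle, so at least 3 colors are needed.
3 colors suffice: color 1 → {n5, n6, n8}; color 2 → {n1, n2, n3, n4, n9}; color 3 → {n7}. Every edge joins two different colors.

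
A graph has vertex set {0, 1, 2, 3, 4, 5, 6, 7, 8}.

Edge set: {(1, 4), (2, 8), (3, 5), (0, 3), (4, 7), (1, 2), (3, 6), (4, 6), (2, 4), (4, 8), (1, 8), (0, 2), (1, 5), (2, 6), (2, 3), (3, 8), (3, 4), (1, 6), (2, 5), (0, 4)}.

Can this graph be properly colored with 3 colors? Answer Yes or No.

1, 2, 4, 6 are pairwise adjacent (a clique of size 4), so at least 4 colors are needed.
So 3 colors are not enough.

No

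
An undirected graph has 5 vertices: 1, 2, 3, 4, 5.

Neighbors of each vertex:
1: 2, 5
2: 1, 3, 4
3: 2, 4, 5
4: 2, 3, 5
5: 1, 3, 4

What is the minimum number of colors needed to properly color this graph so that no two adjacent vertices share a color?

2, 3, 4 form a triangle, so at least 3 colors are needed.
3 colors suffice: 1=red, 2=green, 3=red, 4=blue, 5=green. Every edge joins two different colors.

3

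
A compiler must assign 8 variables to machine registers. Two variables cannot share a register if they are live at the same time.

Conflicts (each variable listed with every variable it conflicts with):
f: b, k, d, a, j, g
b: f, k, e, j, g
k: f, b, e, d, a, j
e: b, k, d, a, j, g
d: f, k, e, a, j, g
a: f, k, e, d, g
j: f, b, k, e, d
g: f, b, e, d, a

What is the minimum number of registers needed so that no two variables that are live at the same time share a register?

4

f, b, k, j are mutually in conflict, so at least 4 registers are needed.
4 registers suffice: register 1 → {k, g}; register 2 → {f, e}; register 3 → {b, d}; register 4 → {a, j}. Each listed conflict is separated.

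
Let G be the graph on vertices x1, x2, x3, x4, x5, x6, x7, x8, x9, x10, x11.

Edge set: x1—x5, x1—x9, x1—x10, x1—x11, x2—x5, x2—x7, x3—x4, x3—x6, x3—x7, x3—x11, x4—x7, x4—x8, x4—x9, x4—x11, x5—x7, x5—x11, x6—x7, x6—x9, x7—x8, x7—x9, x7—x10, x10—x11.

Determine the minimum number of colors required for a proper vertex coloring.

x1, x10, x11 are pairwise adjacent, so at least 3 colors are needed.
3 colors suffice: x1=2, x2=2, x3=3, x4=2, x5=3, x6=2, x7=1, x8=3, x9=3, x10=3, x11=1. Every edge joins two different colors.

3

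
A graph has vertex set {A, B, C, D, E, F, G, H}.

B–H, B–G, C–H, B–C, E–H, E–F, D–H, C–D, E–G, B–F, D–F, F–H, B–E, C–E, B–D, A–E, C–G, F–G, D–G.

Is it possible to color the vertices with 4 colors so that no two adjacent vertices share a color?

The chromatic number is 4. B, C, D, G are pairwise adjacent (a clique of size 4), so at least 4 colors are needed.
4 colors suffice: color 1 → {D, E}; color 2 → {A, B}; color 3 → {G, H}; color 4 → {C, F}.
That is already a proper 4-coloring.

Yes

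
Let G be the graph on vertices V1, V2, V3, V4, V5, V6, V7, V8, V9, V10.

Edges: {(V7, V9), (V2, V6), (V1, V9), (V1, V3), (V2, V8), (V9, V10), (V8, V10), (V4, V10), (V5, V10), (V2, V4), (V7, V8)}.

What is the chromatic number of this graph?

V9 and V10 are adjacent, so at least 2 colors are needed.
One proper 2-coloring: V1=1, V2=1, V3=2, V4=2, V5=2, V6=2, V7=1, V8=2, V9=2, V10=1. No two adjacent vertices share a color.

2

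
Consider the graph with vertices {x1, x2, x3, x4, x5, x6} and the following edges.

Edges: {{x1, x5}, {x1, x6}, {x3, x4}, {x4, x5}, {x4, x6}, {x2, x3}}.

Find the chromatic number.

x2 and x3 are adjacent, so at least 2 colors are needed.
2 colors suffice: color red → {x1, x2, x4}; color blue → {x3, x5, x6}. Every edge joins two different colors.

2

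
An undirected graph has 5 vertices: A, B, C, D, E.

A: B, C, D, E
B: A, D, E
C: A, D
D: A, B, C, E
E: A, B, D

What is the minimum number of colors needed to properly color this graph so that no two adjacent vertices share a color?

4

A, B, D, E are mutually adjacent (a clique of size 4), so at least 4 colors are needed.
One proper 4-coloring: A=2, B=3, C=3, D=1, E=4. No two adjacent vertices share a color.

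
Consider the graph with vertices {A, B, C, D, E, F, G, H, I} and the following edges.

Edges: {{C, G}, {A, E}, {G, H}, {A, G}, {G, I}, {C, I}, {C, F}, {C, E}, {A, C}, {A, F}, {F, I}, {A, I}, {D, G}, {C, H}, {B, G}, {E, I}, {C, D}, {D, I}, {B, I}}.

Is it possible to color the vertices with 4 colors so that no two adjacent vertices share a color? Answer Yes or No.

Yes

The chromatic number is 4. A, C, G, I are mutually adjacent (a clique of size 4), so at least 4 colors are needed.
4 colors suffice: color 1 → {B, C}; color 2 → {H, I}; color 3 → {E, F, G}; color 4 → {A, D}.
That is already a proper 4-coloring.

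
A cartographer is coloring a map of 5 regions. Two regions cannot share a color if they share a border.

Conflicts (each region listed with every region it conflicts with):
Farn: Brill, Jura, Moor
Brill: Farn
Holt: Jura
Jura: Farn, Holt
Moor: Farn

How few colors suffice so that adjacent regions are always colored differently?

2

Farn and Moor conflict, so at least 2 colors are needed.
2 colors suffice: color 1 → {Farn, Holt}; color 2 → {Brill, Jura, Moor}. Every pair that conflicts lands in different colors.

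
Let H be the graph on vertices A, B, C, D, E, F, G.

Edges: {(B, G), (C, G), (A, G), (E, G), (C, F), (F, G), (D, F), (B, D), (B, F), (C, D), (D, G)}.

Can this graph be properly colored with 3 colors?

No

B, D, F, G are pairwise adjacent (a clique of size 4), so at least 4 colors are needed.
So 3 colors are not enough.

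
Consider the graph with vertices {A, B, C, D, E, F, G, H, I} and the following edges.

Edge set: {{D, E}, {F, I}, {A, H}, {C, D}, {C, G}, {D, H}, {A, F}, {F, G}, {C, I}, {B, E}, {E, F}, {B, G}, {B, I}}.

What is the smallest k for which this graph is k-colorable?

3

The cycle E-D-H-A-F-E has odd length 5, so it cannot be 2-colored; at least 3 colors are needed.
3 colors suffice: color 1 → {B, C, F, H}; color 2 → {A, E, G, I}; color 3 → {D}. No two adjacent vertices share a color.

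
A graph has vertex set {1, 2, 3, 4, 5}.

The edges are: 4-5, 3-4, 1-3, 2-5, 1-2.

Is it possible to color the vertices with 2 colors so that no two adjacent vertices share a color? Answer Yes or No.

No

The cycle 5-4-3-1-2-5 has odd length 5, so it cannot be 2-colored; at least 3 colors are needed.
So 2 colors are not enough.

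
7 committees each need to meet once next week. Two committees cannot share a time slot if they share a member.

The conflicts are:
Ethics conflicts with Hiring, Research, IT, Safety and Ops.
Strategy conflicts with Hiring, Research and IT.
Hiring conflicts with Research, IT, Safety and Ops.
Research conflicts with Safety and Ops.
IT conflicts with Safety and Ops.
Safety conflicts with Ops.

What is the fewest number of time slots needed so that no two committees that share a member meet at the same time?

Ethics, Hiring, Research, Safety, Ops pairwise conflict, so at least 5 time slots are needed.
5 time slots suffice: Ethics=4, Strategy=3, Hiring=1, Research=2, IT=2, Safety=5, Ops=3. No two conflicting committees share a time slot.

5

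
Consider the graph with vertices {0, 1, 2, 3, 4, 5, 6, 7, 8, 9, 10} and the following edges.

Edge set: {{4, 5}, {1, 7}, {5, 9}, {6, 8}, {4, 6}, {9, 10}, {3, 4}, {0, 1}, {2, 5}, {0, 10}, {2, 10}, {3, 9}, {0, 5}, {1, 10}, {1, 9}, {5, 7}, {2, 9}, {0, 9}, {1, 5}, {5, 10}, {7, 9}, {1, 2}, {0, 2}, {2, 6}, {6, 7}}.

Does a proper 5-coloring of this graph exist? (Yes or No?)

No

0, 1, 2, 5, 9, 10 are mutually adjacent (a clique of size 6), so at least 6 colors are needed.
So 5 colors are not enough.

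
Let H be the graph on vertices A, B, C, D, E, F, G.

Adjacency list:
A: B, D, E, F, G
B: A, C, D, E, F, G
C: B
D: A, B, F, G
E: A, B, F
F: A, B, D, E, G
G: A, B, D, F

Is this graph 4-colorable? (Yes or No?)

No

A, B, D, F, G are mutually adjacent (a clique of size 5), so at least 5 colors are needed.
So 4 colors are not enough.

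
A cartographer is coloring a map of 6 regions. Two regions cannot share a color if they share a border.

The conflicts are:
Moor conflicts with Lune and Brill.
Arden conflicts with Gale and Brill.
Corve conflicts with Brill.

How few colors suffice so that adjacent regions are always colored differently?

Corve and Brill conflict, so at least 2 colors are needed.
A valid assignment using 2 colors: Moor=2, Arden=2, Gale=1, Lune=1, Corve=2, Brill=1. Each listed conflict is separated.

2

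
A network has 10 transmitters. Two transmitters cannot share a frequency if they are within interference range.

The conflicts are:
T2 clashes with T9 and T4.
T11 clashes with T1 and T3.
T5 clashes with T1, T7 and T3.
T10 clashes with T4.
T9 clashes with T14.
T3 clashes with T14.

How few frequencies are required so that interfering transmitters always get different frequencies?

T5 and T7 conflict, so at least 2 frequencies are needed.
A valid assignment using 2 frequencies: T2=1, T11=1, T5=1, T10=1, T9=2, T4=2, T1=2, T7=2, T3=2, T14=1. Each listed conflict is separated.

2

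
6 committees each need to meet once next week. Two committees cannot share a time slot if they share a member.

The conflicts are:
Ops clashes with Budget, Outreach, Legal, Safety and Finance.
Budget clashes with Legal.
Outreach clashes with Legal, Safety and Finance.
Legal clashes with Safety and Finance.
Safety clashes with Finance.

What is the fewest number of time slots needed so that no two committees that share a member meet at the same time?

5

Ops, Outreach, Legal, Safety, Finance are mutually in conflict, so at least 5 time slots are needed.
Using 5 time slots: Ops=1, Budget=3, Outreach=4, Legal=2, Safety=5, Finance=3. Each listed conflict is separated.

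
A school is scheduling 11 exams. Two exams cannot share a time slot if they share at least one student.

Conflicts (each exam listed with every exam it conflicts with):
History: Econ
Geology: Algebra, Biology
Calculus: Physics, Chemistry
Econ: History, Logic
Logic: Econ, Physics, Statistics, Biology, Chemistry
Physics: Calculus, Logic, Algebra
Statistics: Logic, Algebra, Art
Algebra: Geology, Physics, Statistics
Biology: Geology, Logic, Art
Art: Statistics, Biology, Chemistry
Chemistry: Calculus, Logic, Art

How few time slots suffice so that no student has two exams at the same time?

3

The cycle Algebra-Statistics-Art-Biology-Geology-Algebra has odd length 5, so it cannot be 2-colored; at least 3 time slots are needed.
3 time slots suffice: time slot 1 → {History, Calculus, Logic, Algebra, Art}; time slot 2 → {Econ, Physics, Statistics, Biology, Chemistry}; time slot 3 → {Geology}. No two conflicting exams share a time slot.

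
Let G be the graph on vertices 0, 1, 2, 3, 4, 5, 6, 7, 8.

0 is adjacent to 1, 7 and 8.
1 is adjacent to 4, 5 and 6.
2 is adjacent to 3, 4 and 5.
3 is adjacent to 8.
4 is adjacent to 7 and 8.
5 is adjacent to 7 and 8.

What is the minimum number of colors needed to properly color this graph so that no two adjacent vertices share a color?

2 and 3 are adjacent, so at least 2 colors are needed.
2 colors suffice: 0=red, 1=blue, 2=blue, 3=red, 4=red, 5=red, 6=red, 7=blue, 8=blue. Every edge joins two different colors.

2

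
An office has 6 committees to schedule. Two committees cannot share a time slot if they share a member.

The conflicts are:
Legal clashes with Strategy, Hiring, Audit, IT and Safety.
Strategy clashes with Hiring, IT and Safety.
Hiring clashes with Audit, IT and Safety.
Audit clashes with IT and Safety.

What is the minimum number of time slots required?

4

Legal, Hiring, Audit, IT pairwise conflict, so at least 4 time slots are needed.
A valid assignment using 4 time slots: Legal=2, Strategy=3, Hiring=1, Audit=3, IT=4, Safety=4. Each listed conflict is separated.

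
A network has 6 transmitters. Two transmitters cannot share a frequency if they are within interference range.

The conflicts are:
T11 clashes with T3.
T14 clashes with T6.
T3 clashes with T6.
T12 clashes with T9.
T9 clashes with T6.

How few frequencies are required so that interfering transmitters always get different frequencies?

T9 and T6 conflict, so at least 2 frequencies are needed.
2 frequencies suffice: frequency 1 → {T11, T12, T6}; frequency 2 → {T14, T3, T9}. Each listed conflict is separated.

2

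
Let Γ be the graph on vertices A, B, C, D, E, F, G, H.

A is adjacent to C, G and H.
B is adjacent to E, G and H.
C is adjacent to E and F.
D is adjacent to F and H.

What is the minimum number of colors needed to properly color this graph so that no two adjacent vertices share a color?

3

The cycle B-G-A-C-E-B has odd length 5, so it cannot be 2-colored; at least 3 colors are needed.
A valid assignment using 3 colors: A=1, B=1, C=2, D=3, E=3, F=1, G=2, H=2. Each edge has distinct colors on its endpoints.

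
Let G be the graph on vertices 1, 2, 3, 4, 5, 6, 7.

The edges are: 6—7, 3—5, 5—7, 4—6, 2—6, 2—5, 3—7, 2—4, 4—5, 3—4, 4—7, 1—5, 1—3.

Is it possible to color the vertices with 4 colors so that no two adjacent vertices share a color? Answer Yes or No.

The chromatic number is 4. 3, 4, 5, 7 are mutually adjacent (a clique of size 4), so at least 4 colors are needed.
4 colors suffice: 1=blue, 2=green, 3=green, 4=blue, 5=red, 6=red, 7=yellow.
That is already a proper 4-coloring.

Yes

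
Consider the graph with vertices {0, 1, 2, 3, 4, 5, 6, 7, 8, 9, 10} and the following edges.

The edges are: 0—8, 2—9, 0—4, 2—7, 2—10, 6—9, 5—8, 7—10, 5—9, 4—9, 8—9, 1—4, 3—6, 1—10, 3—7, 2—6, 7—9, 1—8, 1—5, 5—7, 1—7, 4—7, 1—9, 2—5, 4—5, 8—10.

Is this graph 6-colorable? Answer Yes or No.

The chromatic number is 5. 1, 4, 5, 7, 9 are pairwise adjacent (a clique of size 5), so at least 5 colors are needed.
5 colors suffice: color red → {6, 7, 8}; color blue → {0, 3, 9, 10}; color green → {5}; color yellow → {1, 2}; color purple → {4}.
Since 6 ≥ 5, a proper 6-coloring certainly exists.

Yes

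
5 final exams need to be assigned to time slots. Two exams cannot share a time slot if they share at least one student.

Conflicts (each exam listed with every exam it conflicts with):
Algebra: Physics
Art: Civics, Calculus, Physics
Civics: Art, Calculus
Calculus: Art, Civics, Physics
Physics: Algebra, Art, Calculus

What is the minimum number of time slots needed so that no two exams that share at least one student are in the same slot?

Art, Calculus, Physics pairwise conflict, so at least 3 time slots are needed.
3 time slots suffice: time slot 1 → {Civics, Physics}; time slot 2 → {Algebra, Calculus}; time slot 3 → {Art}. Every pair that conflicts lands in different time slots.

3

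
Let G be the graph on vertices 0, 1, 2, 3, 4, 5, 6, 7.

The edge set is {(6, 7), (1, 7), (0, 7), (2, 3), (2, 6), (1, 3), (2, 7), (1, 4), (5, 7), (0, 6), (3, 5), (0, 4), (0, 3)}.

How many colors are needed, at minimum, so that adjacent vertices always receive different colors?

3

0, 6, 7 are pairwise adjacent, so at least 3 colors are needed.
3 colors suffice: color red → {3, 4, 7}; color blue → {0, 1, 2, 5}; color green → {6}. Each edge has distinct colors on its endpoints.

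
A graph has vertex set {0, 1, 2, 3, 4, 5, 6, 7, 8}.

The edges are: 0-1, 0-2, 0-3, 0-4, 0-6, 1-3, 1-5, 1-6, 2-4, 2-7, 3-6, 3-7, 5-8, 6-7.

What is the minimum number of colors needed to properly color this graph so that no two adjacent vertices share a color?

0, 1, 3, 6 are pairwise adjacent (a clique of size 4), so at least 4 colors are needed.
4 colors suffice: color red → {0, 5, 7}; color blue → {2, 6, 8}; color green → {1, 4}; color yellow → {3}. No two adjacent vertices share a color.

4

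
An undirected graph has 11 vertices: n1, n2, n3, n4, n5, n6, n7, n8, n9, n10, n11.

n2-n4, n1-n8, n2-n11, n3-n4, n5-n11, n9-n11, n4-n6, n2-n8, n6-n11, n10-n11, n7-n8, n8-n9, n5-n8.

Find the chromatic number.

n4 and n6 are adjacent, so at least 2 colors are needed.
One proper 2-coloring: n1=B, n2=B, n3=B, n4=R, n5=B, n6=B, n7=B, n8=R, n9=B, n10=B, n11=R. Each edge has distinct colors on its endpoints.

2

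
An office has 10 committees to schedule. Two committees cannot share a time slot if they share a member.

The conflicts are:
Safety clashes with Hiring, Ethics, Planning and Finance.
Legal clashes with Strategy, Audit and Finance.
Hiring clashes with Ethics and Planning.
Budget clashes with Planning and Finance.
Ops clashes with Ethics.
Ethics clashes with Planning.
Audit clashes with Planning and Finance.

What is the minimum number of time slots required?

Safety, Hiring, Ethics, Planning are mutually in conflict, so at least 4 time slots are needed.
4 time slots suffice: Safety=3, Legal=3, Hiring=4, Strategy=1, Budget=2, Ops=1, Ethics=2, Audit=2, Planning=1, Finance=1. Each listed conflict is separated.

4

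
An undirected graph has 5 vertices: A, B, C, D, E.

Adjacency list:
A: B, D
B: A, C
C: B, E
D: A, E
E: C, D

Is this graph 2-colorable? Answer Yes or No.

No

The cycle E-C-B-A-D-E has odd length 5, so it cannot be 2-colored; at least 3 colors are needed.
So 2 colors are not enough.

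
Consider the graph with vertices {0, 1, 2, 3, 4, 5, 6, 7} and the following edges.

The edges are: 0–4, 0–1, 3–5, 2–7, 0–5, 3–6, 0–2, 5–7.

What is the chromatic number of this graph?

2

0 and 1 are adjacent, so at least 2 colors are needed.
2 colors suffice: 0=red, 1=blue, 2=blue, 3=red, 4=blue, 5=blue, 6=blue, 7=red. Each edge has distinct colors on its endpoints.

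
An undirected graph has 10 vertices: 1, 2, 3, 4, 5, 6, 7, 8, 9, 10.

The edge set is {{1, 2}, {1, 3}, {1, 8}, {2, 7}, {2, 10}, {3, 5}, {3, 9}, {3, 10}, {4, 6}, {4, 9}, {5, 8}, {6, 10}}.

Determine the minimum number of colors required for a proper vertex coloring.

The cycle 6-10-3-9-4-6 has odd length 5, so it cannot be 2-colored; at least 3 colors are needed.
3 colors suffice: 1=b, 2=a, 3=a, 4=c, 5=b, 6=a, 7=b, 8=a, 9=b, 10=b. No two adjacent vertices share a color.

3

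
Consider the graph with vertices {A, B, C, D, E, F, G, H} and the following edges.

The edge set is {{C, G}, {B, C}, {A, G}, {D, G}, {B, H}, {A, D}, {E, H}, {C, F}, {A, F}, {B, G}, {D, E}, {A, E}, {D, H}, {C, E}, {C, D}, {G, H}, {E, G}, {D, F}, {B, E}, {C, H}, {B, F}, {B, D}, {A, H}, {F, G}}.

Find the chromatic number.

B, C, D, E, G, H are pairwise adjacent (a clique of size 6), so at least 6 colors are needed.
6 colors suffice: color 1 → {G}; color 2 → {D}; color 3 → {A, C}; color 4 → {B}; color 5 → {F, H}; color 6 → {E}. Each edge has distinct colors on its endpoints.

6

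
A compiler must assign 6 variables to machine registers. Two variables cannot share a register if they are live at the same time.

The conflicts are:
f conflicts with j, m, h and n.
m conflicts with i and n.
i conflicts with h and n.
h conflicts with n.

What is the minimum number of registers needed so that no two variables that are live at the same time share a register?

3

f, h, n all conflict with each other, so at least 3 registers are needed.
3 registers suffice: register 1 → {f, i}; register 2 → {j, n}; register 3 → {m, h}. Every pair that conflicts lands in different registers.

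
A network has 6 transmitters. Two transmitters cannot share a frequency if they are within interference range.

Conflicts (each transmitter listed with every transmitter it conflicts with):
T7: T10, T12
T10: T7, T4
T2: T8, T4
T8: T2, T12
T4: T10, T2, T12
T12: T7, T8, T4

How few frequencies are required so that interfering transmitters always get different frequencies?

T8 and T12 conflict, so at least 2 frequencies are needed.
2 frequencies suffice: T7=2, T10=1, T2=1, T8=2, T4=2, T12=1. No two conflicting transmitters share a frequency.

2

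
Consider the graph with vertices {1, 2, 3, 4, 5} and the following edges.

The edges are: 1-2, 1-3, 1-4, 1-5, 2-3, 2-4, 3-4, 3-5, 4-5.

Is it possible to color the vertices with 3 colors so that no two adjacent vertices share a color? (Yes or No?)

1, 2, 3, 4 are pairwise adjacent (a clique of size 4), so at least 4 colors are needed.
So 3 colors are not enough.

No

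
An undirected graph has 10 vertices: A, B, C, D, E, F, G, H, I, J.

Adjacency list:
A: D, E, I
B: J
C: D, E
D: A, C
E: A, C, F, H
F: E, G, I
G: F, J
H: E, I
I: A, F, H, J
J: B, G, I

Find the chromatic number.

2

B and J are adjacent, so at least 2 colors are needed.
2 colors suffice: color 1 → {B, D, E, G, I}; color 2 → {A, C, F, H, J}. No two adjacent vertices share a color.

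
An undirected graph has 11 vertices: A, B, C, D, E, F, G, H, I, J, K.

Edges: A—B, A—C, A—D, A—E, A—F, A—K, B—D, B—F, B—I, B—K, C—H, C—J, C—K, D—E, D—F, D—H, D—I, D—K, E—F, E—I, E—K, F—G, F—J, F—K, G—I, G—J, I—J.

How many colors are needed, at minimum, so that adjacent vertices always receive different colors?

5

A, D, E, F, K are mutually adjacent (a clique of size 5), so at least 5 colors are needed.
5 colors suffice: color 1 → {D, J}; color 2 → {C, F, I}; color 3 → {A, G, H}; color 4 → {K}; color 5 → {B, E}. Every edge joins two different colors.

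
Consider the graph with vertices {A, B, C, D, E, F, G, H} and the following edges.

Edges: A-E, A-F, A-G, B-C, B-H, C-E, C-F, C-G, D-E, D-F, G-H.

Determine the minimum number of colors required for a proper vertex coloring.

2

B and C are adjacent, so at least 2 colors are needed.
2 colors suffice: color 1 → {A, C, D, H}; color 2 → {B, E, F, G}. No two adjacent vertices share a color.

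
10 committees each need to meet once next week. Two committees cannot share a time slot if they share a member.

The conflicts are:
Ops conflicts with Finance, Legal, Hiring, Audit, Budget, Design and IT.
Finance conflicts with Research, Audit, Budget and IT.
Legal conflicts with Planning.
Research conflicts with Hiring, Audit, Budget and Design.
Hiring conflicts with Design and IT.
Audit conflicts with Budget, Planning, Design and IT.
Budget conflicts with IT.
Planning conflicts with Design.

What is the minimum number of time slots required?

Ops, Finance, Audit, Budget, IT pairwise conflict, so at least 5 time slots are needed.
5 time slots suffice: time slot 1 → {Ops, Research, Planning}; time slot 2 → {Legal, Hiring, Audit}; time slot 3 → {Finance, Design}; time slot 4 → {Budget}; time slot 5 → {IT}. Every pair that conflicts lands in different time slots.

5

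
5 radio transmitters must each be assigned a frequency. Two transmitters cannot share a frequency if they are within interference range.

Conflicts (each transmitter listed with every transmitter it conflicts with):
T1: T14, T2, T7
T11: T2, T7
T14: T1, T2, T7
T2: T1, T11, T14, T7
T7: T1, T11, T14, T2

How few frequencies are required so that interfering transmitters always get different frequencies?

T1, T14, T2, T7 all conflict with each other, so at least 4 frequencies are needed.
A valid assignment using 4 frequencies: T1=4, T11=3, T14=3, T2=2, T7=1. No two conflicting transmitters share a frequency.

4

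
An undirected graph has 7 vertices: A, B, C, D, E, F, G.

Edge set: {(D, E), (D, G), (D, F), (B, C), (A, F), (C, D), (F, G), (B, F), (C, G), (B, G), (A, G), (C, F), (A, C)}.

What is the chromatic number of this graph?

4

B, C, F, G form a clique, so at least 4 colors are needed.
4 colors suffice: A=4, B=4, C=2, D=4, E=1, F=3, G=1. Every edge joins two different colors.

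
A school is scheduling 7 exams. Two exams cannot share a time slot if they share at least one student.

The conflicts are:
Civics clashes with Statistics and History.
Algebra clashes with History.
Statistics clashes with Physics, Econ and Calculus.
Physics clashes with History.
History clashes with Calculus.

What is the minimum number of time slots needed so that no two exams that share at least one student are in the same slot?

2

Physics and History conflict, so at least 2 time slots are needed.
2 time slots suffice: time slot 1 → {Statistics, History}; time slot 2 → {Civics, Algebra, Physics, Econ, Calculus}. Each listed conflict is separated.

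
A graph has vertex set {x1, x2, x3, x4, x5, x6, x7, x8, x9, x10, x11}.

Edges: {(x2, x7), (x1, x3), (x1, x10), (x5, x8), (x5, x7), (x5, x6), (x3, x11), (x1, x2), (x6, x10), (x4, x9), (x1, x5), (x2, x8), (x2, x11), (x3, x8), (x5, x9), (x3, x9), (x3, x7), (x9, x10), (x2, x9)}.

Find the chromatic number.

x1 and x2 are adjacent, so at least 2 colors are needed.
2 colors suffice: color 1 → {x2, x3, x4, x5, x10}; color 2 → {x1, x6, x7, x8, x9, x11}. No two adjacent vertices share a color.

2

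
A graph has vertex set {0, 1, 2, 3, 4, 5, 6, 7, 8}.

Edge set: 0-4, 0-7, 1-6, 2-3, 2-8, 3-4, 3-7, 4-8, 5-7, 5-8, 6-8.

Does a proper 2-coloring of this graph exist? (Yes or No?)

The cycle 3-2-8-5-7-3 has odd length 5, so it cannot be 2-colored; at least 3 colors are needed.
So 2 colors are not enough.

No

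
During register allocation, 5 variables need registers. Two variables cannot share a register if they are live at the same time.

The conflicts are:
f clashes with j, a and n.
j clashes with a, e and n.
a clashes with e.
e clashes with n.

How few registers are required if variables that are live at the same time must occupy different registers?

f, j, a all conflict with each other, so at least 3 registers are needed.
A valid assignment using 3 registers: f=3, j=1, a=2, e=3, n=2. Each listed conflict is separated.

3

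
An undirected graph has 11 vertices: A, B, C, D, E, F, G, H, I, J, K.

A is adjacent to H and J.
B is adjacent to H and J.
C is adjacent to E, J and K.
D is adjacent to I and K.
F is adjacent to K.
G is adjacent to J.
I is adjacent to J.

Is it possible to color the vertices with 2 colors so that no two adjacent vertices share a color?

No

The cycle K-C-J-I-D-K has odd length 5, so it cannot be 2-colored; at least 3 colors are needed.
So 2 colors are not enough.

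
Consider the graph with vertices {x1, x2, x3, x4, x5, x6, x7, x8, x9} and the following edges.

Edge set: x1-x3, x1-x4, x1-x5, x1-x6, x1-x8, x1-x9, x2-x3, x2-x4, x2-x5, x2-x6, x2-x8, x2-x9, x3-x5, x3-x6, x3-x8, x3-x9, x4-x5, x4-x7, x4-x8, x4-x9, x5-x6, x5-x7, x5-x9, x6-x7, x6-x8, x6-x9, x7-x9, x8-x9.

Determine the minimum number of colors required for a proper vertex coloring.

5

x2, x3, x5, x6, x9 are pairwise adjacent (a clique of size 5), so at least 5 colors are needed.
5 colors suffice: color 1 → {x9}; color 2 → {x5, x8}; color 3 → {x4, x6}; color 4 → {x3, x7}; color 5 → {x1, x2}. Every edge joins two different colors.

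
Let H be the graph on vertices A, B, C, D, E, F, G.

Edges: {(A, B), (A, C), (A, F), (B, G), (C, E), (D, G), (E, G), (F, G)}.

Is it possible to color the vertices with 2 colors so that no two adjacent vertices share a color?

No

The cycle E-G-B-A-C-E has odd length 5, so it cannot be 2-colored; at least 3 colors are needed.
So 2 colors are not enough.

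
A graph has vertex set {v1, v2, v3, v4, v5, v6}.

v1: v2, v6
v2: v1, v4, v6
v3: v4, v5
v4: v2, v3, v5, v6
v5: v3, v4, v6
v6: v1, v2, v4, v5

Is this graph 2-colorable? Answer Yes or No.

v1, v2, v6 are pairwise adjacent, so at least 3 colors are needed.
So 2 colors are not enough.

No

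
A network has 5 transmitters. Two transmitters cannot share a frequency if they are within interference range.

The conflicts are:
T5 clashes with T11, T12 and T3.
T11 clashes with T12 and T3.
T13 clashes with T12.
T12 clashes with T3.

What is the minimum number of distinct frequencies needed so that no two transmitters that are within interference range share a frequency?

4

T5, T11, T12, T3 are mutually in conflict, so at least 4 frequencies are needed.
Using 4 frequencies: T5=3, T11=4, T13=2, T12=1, T3=2. No two conflicting transmitters share a frequency.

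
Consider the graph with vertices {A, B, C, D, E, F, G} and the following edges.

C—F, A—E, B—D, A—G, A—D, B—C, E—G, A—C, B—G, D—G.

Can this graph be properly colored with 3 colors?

Yes

The chromatic number is 3. B, D, G are mutually adjacent, so at least 3 colors are needed.
3 colors suffice: A=2, B=2, C=1, D=3, E=3, F=2, G=1.
That is already a proper 3-coloring.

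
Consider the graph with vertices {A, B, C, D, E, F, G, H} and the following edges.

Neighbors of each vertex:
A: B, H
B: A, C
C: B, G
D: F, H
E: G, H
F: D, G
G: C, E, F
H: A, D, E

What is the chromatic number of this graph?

3

The cycle H-D-F-G-E-H has odd length 5, so it cannot be 2-colored; at least 3 colors are needed.
3 colors suffice: color 1 → {B, G, H}; color 2 → {A, C, E, F}; color 3 → {D}. No two adjacent vertices share a color.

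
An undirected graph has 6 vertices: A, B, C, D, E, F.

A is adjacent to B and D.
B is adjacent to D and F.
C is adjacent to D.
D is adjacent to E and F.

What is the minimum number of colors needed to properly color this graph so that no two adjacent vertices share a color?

B, D, F form a triangle, so at least 3 colors are needed.
3 colors suffice: color 1 → {D}; color 2 → {B, C, E}; color 3 → {A, F}. No two adjacent vertices share a color.

3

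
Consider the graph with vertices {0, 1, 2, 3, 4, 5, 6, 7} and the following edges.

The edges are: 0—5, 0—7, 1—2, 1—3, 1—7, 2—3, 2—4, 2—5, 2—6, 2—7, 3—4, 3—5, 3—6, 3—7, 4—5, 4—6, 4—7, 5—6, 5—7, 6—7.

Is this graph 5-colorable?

2, 3, 4, 5, 6, 7 form a clique, so at least 6 colors are needed.
So 5 colors are not enough.

No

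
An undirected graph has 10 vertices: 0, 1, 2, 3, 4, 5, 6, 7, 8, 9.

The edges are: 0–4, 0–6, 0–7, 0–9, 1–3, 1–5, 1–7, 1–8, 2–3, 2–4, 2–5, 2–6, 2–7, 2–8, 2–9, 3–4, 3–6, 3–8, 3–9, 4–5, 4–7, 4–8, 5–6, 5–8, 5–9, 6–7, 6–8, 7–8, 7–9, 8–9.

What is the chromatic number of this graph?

2, 5, 8, 9 form a clique, so at least 4 colors are needed.
4 colors suffice: color a → {0, 8}; color b → {1, 2}; color c → {3, 5, 7}; color d → {4, 6, 9}. Each edge has distinct colors on its endpoints.

4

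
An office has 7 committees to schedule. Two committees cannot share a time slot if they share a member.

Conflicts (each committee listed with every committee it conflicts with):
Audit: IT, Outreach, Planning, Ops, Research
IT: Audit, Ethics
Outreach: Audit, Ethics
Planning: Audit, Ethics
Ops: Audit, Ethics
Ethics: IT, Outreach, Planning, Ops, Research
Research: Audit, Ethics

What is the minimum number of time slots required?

2

Audit and IT conflict, so at least 2 time slots are needed.
2 time slots suffice: time slot 1 → {Audit, Ethics}; time slot 2 → {IT, Outreach, Planning, Ops, Research}. No two conflicting committees share a time slot.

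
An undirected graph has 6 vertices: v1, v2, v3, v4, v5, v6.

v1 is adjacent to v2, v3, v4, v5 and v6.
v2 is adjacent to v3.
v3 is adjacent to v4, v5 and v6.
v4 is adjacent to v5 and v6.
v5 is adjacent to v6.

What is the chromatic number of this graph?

5

v1, v3, v4, v5, v6 are pairwise adjacent (a clique of size 5), so at least 5 colors are needed.
5 colors suffice: v1=blue, v2=green, v3=red, v4=purple, v5=green, v6=yellow. Each edge has distinct colors on its endpoints.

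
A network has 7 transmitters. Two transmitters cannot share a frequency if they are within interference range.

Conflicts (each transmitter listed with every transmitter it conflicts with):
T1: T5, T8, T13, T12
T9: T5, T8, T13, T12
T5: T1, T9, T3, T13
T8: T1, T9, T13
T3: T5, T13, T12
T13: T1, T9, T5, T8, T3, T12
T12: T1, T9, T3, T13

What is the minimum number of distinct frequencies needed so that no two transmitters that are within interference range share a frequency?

3

T3, T13, T12 are mutually in conflict, so at least 3 frequencies are needed.
A valid assignment using 3 frequencies: T1=3, T9=3, T5=2, T8=2, T3=3, T13=1, T12=2. No two conflicting transmitters share a frequency.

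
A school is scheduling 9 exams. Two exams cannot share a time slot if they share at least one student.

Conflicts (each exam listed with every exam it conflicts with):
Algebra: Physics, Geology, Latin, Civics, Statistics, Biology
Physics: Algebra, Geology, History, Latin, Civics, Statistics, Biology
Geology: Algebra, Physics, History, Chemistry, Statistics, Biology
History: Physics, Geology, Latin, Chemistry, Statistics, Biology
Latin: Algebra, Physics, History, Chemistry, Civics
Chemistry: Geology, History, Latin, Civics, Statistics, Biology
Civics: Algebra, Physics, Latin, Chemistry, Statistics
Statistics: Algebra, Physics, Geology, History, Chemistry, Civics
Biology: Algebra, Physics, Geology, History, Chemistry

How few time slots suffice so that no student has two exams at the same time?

4

Physics, Geology, History, Biology pairwise conflict, so at least 4 time slots are needed.
4 time slots suffice: time slot 1 → {Physics, Chemistry}; time slot 2 → {Algebra, History}; time slot 3 → {Latin, Statistics, Biology}; time slot 4 → {Geology, Civics}. No two conflicting exams share a time slot.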